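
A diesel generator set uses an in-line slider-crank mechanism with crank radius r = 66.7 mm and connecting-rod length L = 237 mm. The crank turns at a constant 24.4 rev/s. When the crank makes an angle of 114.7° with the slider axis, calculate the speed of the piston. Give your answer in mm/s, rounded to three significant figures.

8160

ω = 2π·24.4 = 153.3 rad/s
For an in-line slider-crank, x = r cosθ + √(L² − r² sin²θ), so v = −rω sinθ·[1 + r cosθ/√(L² − r² sin²θ)].
With r = 0.0667 m, L = 0.237 m, θ = 114.7°: √(L² − r² sin²θ) = 0.22912 m.
v = −0.0667·153.3·0.90851·[1 + 0.0667·-0.41787/0.22912] = -8.1601 m/s.
|v| = 8.1601 m/s = 8160.1 mm/s.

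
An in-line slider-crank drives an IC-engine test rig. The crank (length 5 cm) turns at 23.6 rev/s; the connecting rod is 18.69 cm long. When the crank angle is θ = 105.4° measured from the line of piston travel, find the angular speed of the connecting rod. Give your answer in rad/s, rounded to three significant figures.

ω = 148.3 rad/s (converted from 23.6 rev/s).
The rod makes angle φ with the slider axis where L sinφ = r sinθ; differentiating, L cosφ·φ̇ = r ω cosθ.
L cosφ = √(L² − r² sin²θ) = 0.18058 m.
|ω_rod| = r ω |cosθ| / √(L² − r² sin²θ) = 0.05·148.3·0.26556/0.18058 = 10.903 rad/s.

10.9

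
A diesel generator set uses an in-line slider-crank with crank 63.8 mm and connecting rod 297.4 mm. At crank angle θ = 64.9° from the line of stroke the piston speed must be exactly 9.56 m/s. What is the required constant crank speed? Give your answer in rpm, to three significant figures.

For an in-line slider-crank, |v_piston| = rω|sinθ|·[1 + r cosθ/√(L² − r² sin²θ)].
With r = 0.0638 m, L = 0.2974 m, θ = 64.9°: the bracketed kinematic factor |dx/dθ| = 0.063135 m.
ω = v/|dx/dθ| = 9.56/0.063135 = 151.42 rad/s.
N = 60ω/(2π) = 1446 rpm.

1450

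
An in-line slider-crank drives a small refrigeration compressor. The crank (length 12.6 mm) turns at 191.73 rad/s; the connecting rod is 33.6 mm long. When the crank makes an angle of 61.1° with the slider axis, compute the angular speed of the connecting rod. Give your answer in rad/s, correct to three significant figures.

ω = 191.7 rad/s
The rod makes angle φ with the slider axis where L sinφ = r sinθ; differentiating, L cosφ·φ̇ = r ω cosθ.
L cosφ = √(L² − r² sin²θ) = 0.031738 m.
|ω_rod| = r ω |cosθ| / √(L² − r² sin²θ) = 0.0126·191.7·0.48328/0.031738 = 36.786 rad/s.

36.8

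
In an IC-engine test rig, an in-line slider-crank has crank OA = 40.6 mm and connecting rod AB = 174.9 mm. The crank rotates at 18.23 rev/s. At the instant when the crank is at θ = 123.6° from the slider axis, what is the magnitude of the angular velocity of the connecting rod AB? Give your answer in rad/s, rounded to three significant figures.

15.0

ω = 114.5 rad/s (converted from 18.23 rev/s).
The rod makes angle φ with the slider axis where L sinφ = r sinθ; differentiating, L cosφ·φ̇ = r ω cosθ.
L cosφ = √(L² − r² sin²θ) = 0.1716 m.
|ω_rod| = r ω |cosθ| / √(L² − r² sin²θ) = 0.0406·114.5·0.55339/0.1716 = 14.997 rad/s.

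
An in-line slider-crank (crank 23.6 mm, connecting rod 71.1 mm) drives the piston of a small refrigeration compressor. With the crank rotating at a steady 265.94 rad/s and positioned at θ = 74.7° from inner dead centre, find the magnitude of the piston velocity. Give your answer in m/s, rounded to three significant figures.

ω = 265.9 rad/s
For an in-line slider-crank, x = r cosθ + √(L² − r² sin²θ), so v = −rω sinθ·[1 + r cosθ/√(L² − r² sin²θ)].
With r = 0.0236 m, L = 0.0711 m, θ = 74.7°: √(L² − r² sin²θ) = 0.067357 m.
v = −0.0236·265.9·0.96456·[1 + 0.0236·0.26387/0.067357] = -6.6134 m/s.
|v| = 6.6134 m/s.

6.61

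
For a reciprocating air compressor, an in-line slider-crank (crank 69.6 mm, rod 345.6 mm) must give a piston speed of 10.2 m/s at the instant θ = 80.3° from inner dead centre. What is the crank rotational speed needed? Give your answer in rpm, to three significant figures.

For an in-line slider-crank, |v_piston| = rω|sinθ|·[1 + r cosθ/√(L² − r² sin²θ)].
With r = 0.0696 m, L = 0.3456 m, θ = 80.3°: the bracketed kinematic factor |dx/dθ| = 0.07098 m.
ω = v/|dx/dθ| = 10.2/0.07098 = 143.7 rad/s.
N = 60ω/(2π) = 1372.3 rpm.

1370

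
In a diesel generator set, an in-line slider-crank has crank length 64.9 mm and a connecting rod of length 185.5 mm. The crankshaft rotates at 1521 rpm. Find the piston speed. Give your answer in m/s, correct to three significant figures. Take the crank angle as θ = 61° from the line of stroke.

10.7

ω = 2π·1521/60 = 159.3 rad/s
For an in-line slider-crank, x = r cosθ + √(L² − r² sin²θ), so v = −rω sinθ·[1 + r cosθ/√(L² − r² sin²θ)].
With r = 0.0649 m, L = 0.1855 m, θ = 61°: √(L² − r² sin²θ) = 0.1766 m.
v = −0.0649·159.3·0.87462·[1 + 0.0649·0.48481/0.1766] = -10.652 m/s.
|v| = 10.652 m/s.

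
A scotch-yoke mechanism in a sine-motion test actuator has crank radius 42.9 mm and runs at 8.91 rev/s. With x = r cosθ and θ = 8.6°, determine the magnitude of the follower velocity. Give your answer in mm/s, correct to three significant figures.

ω = 55.98 rad/s (from 8.91 rev/s).
x = r cosθ ⇒ ẋ = −rω sinθ.
|v| = rω|sinθ| = 0.0429·55.98·|sin 8.6°| = 0.35914 m/s = 359.14 mm/s.

359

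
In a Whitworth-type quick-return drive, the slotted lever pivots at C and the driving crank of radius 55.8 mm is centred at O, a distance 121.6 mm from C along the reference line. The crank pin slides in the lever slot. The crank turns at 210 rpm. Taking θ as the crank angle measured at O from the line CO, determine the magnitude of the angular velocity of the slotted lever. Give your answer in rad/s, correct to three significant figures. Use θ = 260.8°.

2.84

ω = 21.99 rad/s (from 210 rpm).
Crank pin A relative to C: A = (d + r cosθ, r sinθ); lever angle φ = atan2(r sinθ, d + r cosθ).
Differentiating tanφ: φ̇ = rω(d cosθ + r)/(d² + r² + 2dr cosθ).
d² + r² + 2dr cosθ = |CA|² = 0.0157305 m²;  d cosθ + r = +0.036358 m.
|ω_lever| = |0.0558·21.99·+0.036358| / 0.0157305 = 2.8362 rad/s.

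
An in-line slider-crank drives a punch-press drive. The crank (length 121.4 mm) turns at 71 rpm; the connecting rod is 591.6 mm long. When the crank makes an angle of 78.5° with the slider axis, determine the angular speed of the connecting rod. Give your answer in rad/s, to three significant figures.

ω = 7.435 rad/s (converted from 71 rpm).
The rod makes angle φ with the slider axis where L sinφ = r sinθ; differentiating, L cosφ·φ̇ = r ω cosθ.
L cosφ = √(L² − r² sin²θ) = 0.57952 m.
|ω_rod| = r ω |cosθ| / √(L² − r² sin²θ) = 0.1214·7.435·0.19937/0.57952 = 0.31052 rad/s.

0.311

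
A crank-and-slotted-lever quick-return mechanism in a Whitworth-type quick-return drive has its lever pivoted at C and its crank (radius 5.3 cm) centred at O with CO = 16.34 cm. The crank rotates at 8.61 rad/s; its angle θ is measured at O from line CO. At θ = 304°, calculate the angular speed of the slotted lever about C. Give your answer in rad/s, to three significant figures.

1.68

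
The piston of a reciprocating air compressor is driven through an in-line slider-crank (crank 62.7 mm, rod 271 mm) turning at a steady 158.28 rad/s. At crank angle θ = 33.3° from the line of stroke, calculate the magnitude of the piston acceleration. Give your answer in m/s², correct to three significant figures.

1460

ω = 158.3 rad/s
x(θ) = r cosθ + √(L² − r² sin²θ); with ω constant, a = ω²·d²x/dθ².
d²x/dθ² = −r cosθ − r²(cos2θ)/√u − r⁴ sin²2θ/(4u^{3/2}),  u = L² − r² sin²θ = 0.072256 m².
Substituting r = 0.0627 m, L = 0.271 m, θ = 33.3°: d²x/dθ² = -0.058381 m.
a = ω²·d²x/dθ² = (158.3)²·(-0.058381) = -1462.6 m/s²;  |a| = 1462.6 m/s².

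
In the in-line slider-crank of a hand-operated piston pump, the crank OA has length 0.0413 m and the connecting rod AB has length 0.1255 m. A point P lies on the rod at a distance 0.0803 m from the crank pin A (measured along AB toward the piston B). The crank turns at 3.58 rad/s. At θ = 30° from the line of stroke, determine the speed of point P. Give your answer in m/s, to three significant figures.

0.0990

ω = 3.58 rad/s.  Crank-pin speed |V_A| = rω = 0.14785 m/s, perpendicular to OA.
Rod angle: sinφ = −(r/L) sinθ ⇒ φ = -9.471°; ω_rod = −rω cosθ/√(L²−r²sin²θ) = -1.0344 rad/s.
V_P = V_A + ω_rod × AP, with AP = 0.0803 m along the rod.
Components: V_Px = −rω sinθ − a·ω_rod·sinφ = -0.087594 m/s;  V_Py = rω cosθ + a·ω_rod·cosφ = +0.046117 m/s.
|V_P| = √(V_Px² + V_Py²) = 0.098992 m/s.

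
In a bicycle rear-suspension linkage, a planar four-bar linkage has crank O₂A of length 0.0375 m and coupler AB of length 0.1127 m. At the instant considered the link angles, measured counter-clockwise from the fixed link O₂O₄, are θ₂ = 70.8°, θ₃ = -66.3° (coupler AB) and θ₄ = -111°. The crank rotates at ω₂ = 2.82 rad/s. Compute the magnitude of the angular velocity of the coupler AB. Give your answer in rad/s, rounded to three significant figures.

ω₂ = 2.82 rad/s
Differentiating the loop-closure r₂e^{iθ₂}+r₃e^{iθ₃}=r₁+r₄e^{iθ₄} gives r₂ω₂e^{iθ₂}+r₃ω₃e^{iθ₃}=r₄ω₄e^{iθ₄}.
Eliminating the other unknown: ω₃ = r₂ω₂ sin(θ₄−θ₂) / [r₃ sin(θ₃−θ₄)].
Numerator sine = +0.03141; denominator sine = +0.70339.
Result = 0.0375·2.82·(+0.03141) / (0.1127·(+0.70339)) = +0.041902 rad/s; magnitude 0.041902 rad/s.

0.0419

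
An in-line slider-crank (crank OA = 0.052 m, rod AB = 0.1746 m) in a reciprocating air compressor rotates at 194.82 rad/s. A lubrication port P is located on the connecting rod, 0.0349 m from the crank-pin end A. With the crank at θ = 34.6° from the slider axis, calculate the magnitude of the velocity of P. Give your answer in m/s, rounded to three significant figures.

ω = 194.8 rad/s.  Crank-pin speed |V_A| = rω = 10.131 m/s, perpendicular to OA.
Rod angle: sinφ = −(r/L) sinθ ⇒ φ = -9.736°; ω_rod = −rω cosθ/√(L²−r²sin²θ) = -48.458 rad/s.
V_P = V_A + ω_rod × AP, with AP = 0.0349 m along the rod.
Components: V_Px = −rω sinθ − a·ω_rod·sinφ = -6.0386 m/s;  V_Py = rω cosθ + a·ω_rod·cosφ = +6.6721 m/s.
|V_P| = √(V_Px² + V_Py²) = 8.999 m/s.

9.00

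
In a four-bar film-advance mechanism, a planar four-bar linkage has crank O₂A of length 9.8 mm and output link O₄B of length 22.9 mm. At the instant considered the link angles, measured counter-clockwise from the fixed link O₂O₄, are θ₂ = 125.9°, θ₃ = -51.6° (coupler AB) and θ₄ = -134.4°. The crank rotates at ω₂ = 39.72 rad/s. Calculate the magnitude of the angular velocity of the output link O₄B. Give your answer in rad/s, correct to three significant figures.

ω₂ = 39.72 rad/s
Differentiating the loop-closure r₂e^{iθ₂}+r₃e^{iθ₃}=r₁+r₄e^{iθ₄} gives r₂ω₂e^{iθ₂}+r₃ω₃e^{iθ₃}=r₄ω₄e^{iθ₄}.
Eliminating the other unknown: ω₄ = r₂ω₂ sin(θ₂−θ₃) / [r₄ sin(θ₄−θ₃)].
Numerator sine = +0.04362; denominator sine = -0.99211.
Result = 0.0098·39.72·(+0.04362) / (0.0229·(-0.99211)) = -0.74734 rad/s; magnitude 0.74734 rad/s.

0.747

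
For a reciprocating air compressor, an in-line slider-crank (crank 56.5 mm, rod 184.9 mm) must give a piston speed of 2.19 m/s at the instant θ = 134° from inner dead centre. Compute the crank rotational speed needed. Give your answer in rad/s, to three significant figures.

68.9

For an in-line slider-crank, |v_piston| = rω|sinθ|·[1 + r cosθ/√(L² − r² sin²θ)].
With r = 0.0565 m, L = 0.1849 m, θ = 134°: the bracketed kinematic factor |dx/dθ| = 0.031799 m.
ω = v/|dx/dθ| = 2.19/0.031799 = 68.869 rad/s.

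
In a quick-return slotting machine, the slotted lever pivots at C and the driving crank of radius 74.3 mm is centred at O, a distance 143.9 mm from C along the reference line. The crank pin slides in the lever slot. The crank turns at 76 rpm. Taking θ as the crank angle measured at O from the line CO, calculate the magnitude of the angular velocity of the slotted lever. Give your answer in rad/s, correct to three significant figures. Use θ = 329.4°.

ω = 7.959 rad/s (from 76 rpm).
Crank pin A relative to C: A = (d + r cosθ, r sinθ); lever angle φ = atan2(r sinθ, d + r cosθ).
Differentiating tanφ: φ̇ = rω(d cosθ + r)/(d² + r² + 2dr cosθ).
d² + r² + 2dr cosθ = |CA|² = 0.0446334 m²;  d cosθ + r = +0.19816 m.
|ω_lever| = |0.0743·7.959·+0.19816| / 0.0446334 = 2.6254 rad/s.

2.63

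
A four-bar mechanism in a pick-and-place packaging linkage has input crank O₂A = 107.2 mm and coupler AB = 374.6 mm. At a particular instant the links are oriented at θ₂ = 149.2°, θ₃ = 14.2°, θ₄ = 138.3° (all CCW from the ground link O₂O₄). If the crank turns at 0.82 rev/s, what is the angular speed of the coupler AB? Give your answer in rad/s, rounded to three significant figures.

0.337

ω₂ = 5.152 rad/s (from 0.82 rev/s).
Differentiating the loop-closure r₂e^{iθ₂}+r₃e^{iθ₃}=r₁+r₄e^{iθ₄} gives r₂ω₂e^{iθ₂}+r₃ω₃e^{iθ₃}=r₄ω₄e^{iθ₄}.
Eliminating the other unknown: ω₃ = r₂ω₂ sin(θ₄−θ₂) / [r₃ sin(θ₃−θ₄)].
Numerator sine = -0.18910; denominator sine = -0.82806.
Result = 0.1072·5.152·(-0.18910) / (0.3746·(-0.82806)) = +0.3367 rad/s; magnitude 0.3367 rad/s.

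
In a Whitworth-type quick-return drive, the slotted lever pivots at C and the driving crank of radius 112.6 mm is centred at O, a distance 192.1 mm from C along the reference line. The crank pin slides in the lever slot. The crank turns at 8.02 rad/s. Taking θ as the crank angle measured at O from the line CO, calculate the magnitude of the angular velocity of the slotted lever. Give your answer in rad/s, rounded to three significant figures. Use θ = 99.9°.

1.71

ω = 8.02 rad/s
Crank pin A relative to C: A = (d + r cosθ, r sinθ); lever angle φ = atan2(r sinθ, d + r cosθ).
Differentiating tanφ: φ̇ = rω(d cosθ + r)/(d² + r² + 2dr cosθ).
d² + r² + 2dr cosθ = |CA|² = 0.0421434 m²;  d cosθ + r = +0.079572 m.
|ω_lever| = |0.1126·8.02·+0.079572| / 0.0421434 = 1.7051 rad/s.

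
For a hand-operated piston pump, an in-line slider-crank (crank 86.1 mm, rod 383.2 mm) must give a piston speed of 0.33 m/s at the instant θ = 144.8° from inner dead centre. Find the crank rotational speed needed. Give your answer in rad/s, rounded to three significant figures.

For an in-line slider-crank, |v_piston| = rω|sinθ|·[1 + r cosθ/√(L² − r² sin²θ)].
With r = 0.0861 m, L = 0.3832 m, θ = 144.8°: the bracketed kinematic factor |dx/dθ| = 0.040441 m.
ω = v/|dx/dθ| = 0.33/0.040441 = 8.16 rad/s.

8.16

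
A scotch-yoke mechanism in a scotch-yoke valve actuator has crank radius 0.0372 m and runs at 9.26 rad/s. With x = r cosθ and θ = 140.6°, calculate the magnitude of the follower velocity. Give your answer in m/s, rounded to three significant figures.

ω = 9.26 rad/s
x = r cosθ ⇒ ẋ = −rω sinθ.
|v| = rω|sinθ| = 0.0372·9.26·|sin 140.6°| = 0.21865 m/s.

0.219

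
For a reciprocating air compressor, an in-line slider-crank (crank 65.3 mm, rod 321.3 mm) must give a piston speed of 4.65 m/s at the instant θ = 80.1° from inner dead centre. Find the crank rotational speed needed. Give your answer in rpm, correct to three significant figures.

For an in-line slider-crank, |v_piston| = rω|sinθ|·[1 + r cosθ/√(L² − r² sin²θ)].
With r = 0.0653 m, L = 0.3213 m, θ = 80.1°: the bracketed kinematic factor |dx/dθ| = 0.066622 m.
ω = v/|dx/dθ| = 4.65/0.066622 = 69.797 rad/s.
N = 60ω/(2π) = 666.51 rpm.

667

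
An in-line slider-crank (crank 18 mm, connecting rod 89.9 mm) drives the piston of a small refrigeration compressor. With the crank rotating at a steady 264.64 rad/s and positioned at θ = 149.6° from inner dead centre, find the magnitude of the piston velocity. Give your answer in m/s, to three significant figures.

ω = 264.6 rad/s
For an in-line slider-crank, x = r cosθ + √(L² − r² sin²θ), so v = −rω sinθ·[1 + r cosθ/√(L² − r² sin²θ)].
With r = 0.018 m, L = 0.0899 m, θ = 149.6°: √(L² − r² sin²θ) = 0.089437 m.
v = −0.018·264.6·0.50603·[1 + 0.018·-0.86251/0.089437] = -1.9921 m/s.
|v| = 1.9921 m/s.

1.99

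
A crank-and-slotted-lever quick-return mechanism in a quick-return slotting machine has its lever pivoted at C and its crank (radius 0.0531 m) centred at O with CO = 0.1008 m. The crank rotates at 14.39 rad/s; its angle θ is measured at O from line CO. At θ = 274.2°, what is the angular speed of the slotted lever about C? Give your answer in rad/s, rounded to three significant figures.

ω = 14.39 rad/s
Crank pin A relative to C: A = (d + r cosθ, r sinθ); lever angle φ = atan2(r sinθ, d + r cosθ).
Differentiating tanφ: φ̇ = rω(d cosθ + r)/(d² + r² + 2dr cosθ).
d² + r² + 2dr cosθ = |CA|² = 0.0137643 m²;  d cosθ + r = +0.060482 m.
|ω_lever| = |0.0531·14.39·+0.060482| / 0.0137643 = 3.3576 rad/s.

3.36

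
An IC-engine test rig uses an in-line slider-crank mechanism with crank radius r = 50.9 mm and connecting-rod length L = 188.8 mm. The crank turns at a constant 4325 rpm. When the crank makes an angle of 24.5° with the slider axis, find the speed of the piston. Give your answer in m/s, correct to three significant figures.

ω = 2π·4325/60 = 452.9 rad/s
For an in-line slider-crank, x = r cosθ + √(L² − r² sin²θ), so v = −rω sinθ·[1 + r cosθ/√(L² − r² sin²θ)].
With r = 0.0509 m, L = 0.1888 m, θ = 24.5°: √(L² − r² sin²θ) = 0.18762 m.
v = −0.0509·452.9·0.41469·[1 + 0.0509·0.90996/0.18762] = -11.92 m/s.
|v| = 11.92 m/s.

11.9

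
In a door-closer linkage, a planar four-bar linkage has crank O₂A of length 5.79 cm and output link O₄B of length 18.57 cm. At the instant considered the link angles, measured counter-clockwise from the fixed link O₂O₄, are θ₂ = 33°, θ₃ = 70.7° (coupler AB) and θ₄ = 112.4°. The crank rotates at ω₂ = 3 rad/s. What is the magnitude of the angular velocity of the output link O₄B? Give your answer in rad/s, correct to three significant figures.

ω₂ = 3 rad/s
Differentiating the loop-closure r₂e^{iθ₂}+r₃e^{iθ₃}=r₁+r₄e^{iθ₄} gives r₂ω₂e^{iθ₂}+r₃ω₃e^{iθ₃}=r₄ω₄e^{iθ₄}.
Eliminating the other unknown: ω₄ = r₂ω₂ sin(θ₂−θ₃) / [r₄ sin(θ₄−θ₃)].
Numerator sine = -0.61153; denominator sine = +0.66523.
Result = 0.0579·3·(-0.61153) / (0.1857·(+0.66523)) = -0.85987 rad/s; magnitude 0.85987 rad/s.

0.860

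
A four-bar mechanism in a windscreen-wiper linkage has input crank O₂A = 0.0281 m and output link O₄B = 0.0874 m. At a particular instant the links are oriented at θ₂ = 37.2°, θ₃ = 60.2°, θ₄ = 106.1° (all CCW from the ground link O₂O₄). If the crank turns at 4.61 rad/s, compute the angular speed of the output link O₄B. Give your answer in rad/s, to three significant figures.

0.806

ω₂ = 4.61 rad/s
Differentiating the loop-closure r₂e^{iθ₂}+r₃e^{iθ₃}=r₁+r₄e^{iθ₄} gives r₂ω₂e^{iθ₂}+r₃ω₃e^{iθ₃}=r₄ω₄e^{iθ₄}.
Eliminating the other unknown: ω₄ = r₂ω₂ sin(θ₂−θ₃) / [r₄ sin(θ₄−θ₃)].
Numerator sine = -0.39073; denominator sine = +0.71813.
Result = 0.0281·4.61·(-0.39073) / (0.0874·(+0.71813)) = -0.80644 rad/s; magnitude 0.80644 rad/s.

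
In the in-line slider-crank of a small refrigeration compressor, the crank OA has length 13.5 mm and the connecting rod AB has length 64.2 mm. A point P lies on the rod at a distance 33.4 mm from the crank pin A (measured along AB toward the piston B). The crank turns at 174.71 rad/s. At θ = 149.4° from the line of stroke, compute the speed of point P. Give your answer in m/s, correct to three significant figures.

1.46

ω = 174.7 rad/s.  Crank-pin speed |V_A| = rω = 2.3586 m/s, perpendicular to OA.
Rod angle: sinφ = −(r/L) sinθ ⇒ φ = -6.145°; ω_rod = −rω cosθ/√(L²−r²sin²θ) = +31.805 rad/s.
V_P = V_A + ω_rod × AP, with AP = 0.0334 m along the rod.
Components: V_Px = −rω sinθ − a·ω_rod·sinφ = -1.0869 m/s;  V_Py = rω cosθ + a·ω_rod·cosφ = -0.97396 m/s.
|V_P| = √(V_Px² + V_Py²) = 1.4594 m/s.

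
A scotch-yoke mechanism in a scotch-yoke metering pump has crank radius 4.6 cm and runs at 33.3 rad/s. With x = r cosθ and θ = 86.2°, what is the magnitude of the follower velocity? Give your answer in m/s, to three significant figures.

1.53

ω = 33.3 rad/s
x = r cosθ ⇒ ẋ = −rω sinθ.
|v| = rω|sinθ| = 0.046·33.3·|sin 86.2°| = 1.5284 m/s.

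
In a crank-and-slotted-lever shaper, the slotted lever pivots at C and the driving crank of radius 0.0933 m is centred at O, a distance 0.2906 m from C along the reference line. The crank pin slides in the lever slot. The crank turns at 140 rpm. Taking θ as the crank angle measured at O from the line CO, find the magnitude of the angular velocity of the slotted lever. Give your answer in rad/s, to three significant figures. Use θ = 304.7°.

ω = 14.66 rad/s (from 140 rpm).
Crank pin A relative to C: A = (d + r cosθ, r sinθ); lever angle φ = atan2(r sinθ, d + r cosθ).
Differentiating tanφ: φ̇ = rω(d cosθ + r)/(d² + r² + 2dr cosθ).
d² + r² + 2dr cosθ = |CA|² = 0.124023 m²;  d cosθ + r = +0.25873 m.
|ω_lever| = |0.0933·14.66·+0.25873| / 0.124023 = 2.8536 rad/s.

2.85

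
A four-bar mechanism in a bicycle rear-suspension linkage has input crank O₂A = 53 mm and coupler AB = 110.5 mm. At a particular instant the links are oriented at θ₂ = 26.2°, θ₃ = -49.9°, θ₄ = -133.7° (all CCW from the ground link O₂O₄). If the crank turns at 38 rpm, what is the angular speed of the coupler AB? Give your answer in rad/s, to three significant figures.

0.660

ω₂ = 3.979 rad/s (from 38 rpm).
Differentiating the loop-closure r₂e^{iθ₂}+r₃e^{iθ₃}=r₁+r₄e^{iθ₄} gives r₂ω₂e^{iθ₂}+r₃ω₃e^{iθ₃}=r₄ω₄e^{iθ₄}.
Eliminating the other unknown: ω₃ = r₂ω₂ sin(θ₄−θ₂) / [r₃ sin(θ₃−θ₄)].
Numerator sine = -0.34366; denominator sine = +0.99415.
Result = 0.053·3.979·(-0.34366) / (0.1105·(+0.99415)) = -0.65978 rad/s; magnitude 0.65978 rad/s.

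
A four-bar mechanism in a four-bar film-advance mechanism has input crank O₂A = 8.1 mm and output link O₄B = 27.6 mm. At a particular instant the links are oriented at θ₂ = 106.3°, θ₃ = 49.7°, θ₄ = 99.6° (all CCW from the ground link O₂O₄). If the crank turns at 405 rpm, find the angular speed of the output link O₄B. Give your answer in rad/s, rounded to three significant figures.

13.6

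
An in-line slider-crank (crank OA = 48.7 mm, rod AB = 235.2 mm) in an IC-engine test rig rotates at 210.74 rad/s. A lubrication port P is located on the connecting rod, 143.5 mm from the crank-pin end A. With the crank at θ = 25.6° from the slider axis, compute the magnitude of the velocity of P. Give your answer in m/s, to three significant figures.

ω = 210.7 rad/s.  Crank-pin speed |V_A| = rω = 10.263 m/s, perpendicular to OA.
Rod angle: sinφ = −(r/L) sinθ ⇒ φ = -5.133°; ω_rod = −rω cosθ/√(L²−r²sin²θ) = -39.51 rad/s.
V_P = V_A + ω_rod × AP, with AP = 0.1435 m along the rod.
Components: V_Px = −rω sinθ − a·ω_rod·sinφ = -4.9418 m/s;  V_Py = rω cosθ + a·ω_rod·cosφ = +3.6086 m/s.
|V_P| = √(V_Px² + V_Py²) = 6.119 m/s.

6.12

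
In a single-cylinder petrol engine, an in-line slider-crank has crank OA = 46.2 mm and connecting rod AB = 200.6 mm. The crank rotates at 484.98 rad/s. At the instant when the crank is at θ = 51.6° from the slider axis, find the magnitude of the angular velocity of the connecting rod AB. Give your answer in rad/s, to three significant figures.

70.5

ω = 485 rad/s
The rod makes angle φ with the slider axis where L sinφ = r sinθ; differentiating, L cosφ·φ̇ = r ω cosθ.
L cosφ = √(L² − r² sin²θ) = 0.19731 m.
|ω_rod| = r ω |cosθ| / √(L² − r² sin²θ) = 0.0462·485·0.62115/0.19731 = 70.538 rad/s.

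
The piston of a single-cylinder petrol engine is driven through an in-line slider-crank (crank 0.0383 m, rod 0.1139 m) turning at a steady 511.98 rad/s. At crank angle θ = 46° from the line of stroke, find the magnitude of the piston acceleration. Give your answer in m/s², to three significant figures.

6960

ω = 512 rad/s
x(θ) = r cosθ + √(L² − r² sin²θ); with ω constant, a = ω²·d²x/dθ².
d²x/dθ² = −r cosθ − r²(cos2θ)/√u − r⁴ sin²2θ/(4u^{3/2}),  u = L² − r² sin²θ = 0.0122142 m².
Substituting r = 0.0383 m, L = 0.1139 m, θ = 46°: d²x/dθ² = -0.02654 m.
a = ω²·d²x/dθ² = (512)²·(-0.02654) = -6956.8 m/s²;  |a| = 6956.8 m/s².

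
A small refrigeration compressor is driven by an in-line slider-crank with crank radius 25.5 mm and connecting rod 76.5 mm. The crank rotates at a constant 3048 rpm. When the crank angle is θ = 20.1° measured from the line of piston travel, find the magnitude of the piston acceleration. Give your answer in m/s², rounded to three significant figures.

ω = 2π·3048/60 = 319.2 rad/s
x(θ) = r cosθ + √(L² − r² sin²θ); with ω constant, a = ω²·d²x/dθ².
d²x/dθ² = −r cosθ − r²(cos2θ)/√u − r⁴ sin²2θ/(4u^{3/2}),  u = L² − r² sin²θ = 0.00577545 m².
Substituting r = 0.0255 m, L = 0.0765 m, θ = 20.1°: d²x/dθ² = -0.030583 m.
a = ω²·d²x/dθ² = (319.2)²·(-0.030583) = -3115.7 m/s²;  |a| = 3115.7 m/s².

3120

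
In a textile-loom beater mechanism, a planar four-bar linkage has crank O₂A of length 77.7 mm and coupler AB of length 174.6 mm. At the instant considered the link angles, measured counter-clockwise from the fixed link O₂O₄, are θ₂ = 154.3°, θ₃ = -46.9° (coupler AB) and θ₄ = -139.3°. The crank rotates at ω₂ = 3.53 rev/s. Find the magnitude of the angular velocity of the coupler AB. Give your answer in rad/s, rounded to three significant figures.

9.05

ω₂ = 22.18 rad/s (from 3.53 rev/s).
Differentiating the loop-closure r₂e^{iθ₂}+r₃e^{iθ₃}=r₁+r₄e^{iθ₄} gives r₂ω₂e^{iθ₂}+r₃ω₃e^{iθ₃}=r₄ω₄e^{iθ₄}.
Eliminating the other unknown: ω₃ = r₂ω₂ sin(θ₄−θ₂) / [r₃ sin(θ₃−θ₄)].
Numerator sine = +0.91636; denominator sine = +0.99912.
Result = 0.0777·22.18·(+0.91636) / (0.1746·(+0.99912)) = +9.0527 rad/s; magnitude 9.0527 rad/s.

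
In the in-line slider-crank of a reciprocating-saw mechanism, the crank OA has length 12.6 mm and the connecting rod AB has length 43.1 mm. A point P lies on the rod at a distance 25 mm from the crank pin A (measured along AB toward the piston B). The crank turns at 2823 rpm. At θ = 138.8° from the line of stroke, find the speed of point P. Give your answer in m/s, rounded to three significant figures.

2.44

ω = 295.6 rad/s.  Crank-pin speed |V_A| = rω = 3.7249 m/s, perpendicular to OA.
Rod angle: sinφ = −(r/L) sinθ ⇒ φ = -11.102°; ω_rod = −rω cosθ/√(L²−r²sin²θ) = +66.267 rad/s.
V_P = V_A + ω_rod × AP, with AP = 0.025 m along the rod.
Components: V_Px = −rω sinθ − a·ω_rod·sinφ = -2.1345 m/s;  V_Py = rω cosθ + a·ω_rod·cosφ = -1.177 m/s.
|V_P| = √(V_Px² + V_Py²) = 2.4375 m/s.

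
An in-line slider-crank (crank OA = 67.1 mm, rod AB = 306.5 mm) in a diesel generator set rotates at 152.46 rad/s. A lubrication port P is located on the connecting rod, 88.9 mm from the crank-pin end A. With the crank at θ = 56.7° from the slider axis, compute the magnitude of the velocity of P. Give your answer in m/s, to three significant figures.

9.71

ω = 152.5 rad/s.  Crank-pin speed |V_A| = rω = 10.23 m/s, perpendicular to OA.
Rod angle: sinφ = −(r/L) sinθ ⇒ φ = -10.543°; ω_rod = −rω cosθ/√(L²−r²sin²θ) = -18.639 rad/s.
V_P = V_A + ω_rod × AP, with AP = 0.0889 m along the rod.
Components: V_Px = −rω sinθ − a·ω_rod·sinφ = -8.8536 m/s;  V_Py = rω cosθ + a·ω_rod·cosφ = +3.9875 m/s.
|V_P| = √(V_Px² + V_Py²) = 9.7101 m/s.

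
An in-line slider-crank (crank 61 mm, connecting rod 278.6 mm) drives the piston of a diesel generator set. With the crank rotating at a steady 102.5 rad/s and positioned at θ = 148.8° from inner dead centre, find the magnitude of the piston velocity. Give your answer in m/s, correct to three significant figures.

ω = 102.5 rad/s
For an in-line slider-crank, x = r cosθ + √(L² − r² sin²θ), so v = −rω sinθ·[1 + r cosθ/√(L² − r² sin²θ)].
With r = 0.061 m, L = 0.2786 m, θ = 148.8°: √(L² − r² sin²θ) = 0.2768 m.
v = −0.061·102.5·0.51803·[1 + 0.061·-0.85536/0.2768] = -2.6284 m/s.
|v| = 2.6284 m/s.

2.63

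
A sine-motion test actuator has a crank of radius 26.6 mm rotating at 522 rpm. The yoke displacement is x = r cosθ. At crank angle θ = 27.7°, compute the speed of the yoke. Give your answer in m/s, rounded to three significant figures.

ω = 54.66 rad/s (from 522 rpm).
x = r cosθ ⇒ ẋ = −rω sinθ.
|v| = rω|sinθ| = 0.0266·54.66·|sin 27.7°| = 0.67591 m/s.

0.676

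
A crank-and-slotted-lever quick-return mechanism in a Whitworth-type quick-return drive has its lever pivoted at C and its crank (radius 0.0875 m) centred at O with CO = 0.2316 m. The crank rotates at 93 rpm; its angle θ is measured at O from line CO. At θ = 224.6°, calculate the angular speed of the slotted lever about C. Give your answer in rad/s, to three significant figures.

2.03

ω = 9.739 rad/s (from 93 rpm).
Crank pin A relative to C: A = (d + r cosθ, r sinθ); lever angle φ = atan2(r sinθ, d + r cosθ).
Differentiating tanφ: φ̇ = rω(d cosθ + r)/(d² + r² + 2dr cosθ).
d² + r² + 2dr cosθ = |CA|² = 0.0324364 m²;  d cosθ + r = -0.077405 m.
|ω_lever| = |0.0875·9.739·-0.077405| / 0.0324364 = 2.0336 rad/s.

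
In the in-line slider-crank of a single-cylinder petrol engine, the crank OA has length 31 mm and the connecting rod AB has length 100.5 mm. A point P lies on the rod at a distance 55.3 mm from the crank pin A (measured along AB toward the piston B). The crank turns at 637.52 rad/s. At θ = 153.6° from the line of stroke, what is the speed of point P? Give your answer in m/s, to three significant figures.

10.9

ω = 637.5 rad/s.  Crank-pin speed |V_A| = rω = 19.763 m/s, perpendicular to OA.
Rod angle: sinφ = −(r/L) sinθ ⇒ φ = -7.883°; ω_rod = −rω cosθ/√(L²−r²sin²θ) = +177.82 rad/s.
V_P = V_A + ω_rod × AP, with AP = 0.0553 m along the rod.
Components: V_Px = −rω sinθ − a·ω_rod·sinφ = -7.4387 m/s;  V_Py = rω cosθ + a·ω_rod·cosφ = -7.9615 m/s.
|V_P| = √(V_Px² + V_Py²) = 10.896 m/s.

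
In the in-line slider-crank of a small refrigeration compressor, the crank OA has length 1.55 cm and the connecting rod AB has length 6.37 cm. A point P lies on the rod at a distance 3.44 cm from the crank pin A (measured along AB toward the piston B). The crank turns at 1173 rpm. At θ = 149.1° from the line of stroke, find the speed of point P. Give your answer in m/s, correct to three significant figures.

1.15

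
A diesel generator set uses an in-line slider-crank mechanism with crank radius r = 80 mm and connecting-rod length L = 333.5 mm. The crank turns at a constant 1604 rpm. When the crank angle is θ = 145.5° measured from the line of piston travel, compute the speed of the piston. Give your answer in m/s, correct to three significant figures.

6.09

ω = 2π·1604/60 = 168 rad/s
For an in-line slider-crank, x = r cosθ + √(L² − r² sin²θ), so v = −rω sinθ·[1 + r cosθ/√(L² − r² sin²θ)].
With r = 0.08 m, L = 0.3335 m, θ = 145.5°: √(L² − r² sin²θ) = 0.33041 m.
v = −0.08·168·0.56641·[1 + 0.08·-0.82413/0.33041] = -6.0924 m/s.
|v| = 6.0924 m/s.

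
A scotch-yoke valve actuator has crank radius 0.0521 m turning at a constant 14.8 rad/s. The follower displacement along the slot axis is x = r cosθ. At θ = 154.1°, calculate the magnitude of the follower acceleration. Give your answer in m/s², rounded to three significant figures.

ω = 14.8 rad/s
x = r cosθ ⇒ ẍ = −rω² cosθ (ω constant).
|a| = rω²|cosθ| = 0.0521·(14.8)²·|cos 154.1°| = 10.266 m/s².

10.3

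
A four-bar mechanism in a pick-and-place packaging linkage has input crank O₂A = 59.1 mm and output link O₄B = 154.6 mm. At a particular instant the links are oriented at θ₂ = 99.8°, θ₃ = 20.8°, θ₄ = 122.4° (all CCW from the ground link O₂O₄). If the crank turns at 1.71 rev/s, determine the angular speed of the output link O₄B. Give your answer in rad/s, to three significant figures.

ω₂ = 10.74 rad/s (from 1.71 rev/s).
Differentiating the loop-closure r₂e^{iθ₂}+r₃e^{iθ₃}=r₁+r₄e^{iθ₄} gives r₂ω₂e^{iθ₂}+r₃ω₃e^{iθ₃}=r₄ω₄e^{iθ₄}.
Eliminating the other unknown: ω₄ = r₂ω₂ sin(θ₂−θ₃) / [r₄ sin(θ₄−θ₃)].
Numerator sine = +0.98163; denominator sine = +0.97958.
Result = 0.0591·10.74·(+0.98163) / (0.1546·(+0.97958)) = +4.1159 rad/s; magnitude 4.1159 rad/s.

4.12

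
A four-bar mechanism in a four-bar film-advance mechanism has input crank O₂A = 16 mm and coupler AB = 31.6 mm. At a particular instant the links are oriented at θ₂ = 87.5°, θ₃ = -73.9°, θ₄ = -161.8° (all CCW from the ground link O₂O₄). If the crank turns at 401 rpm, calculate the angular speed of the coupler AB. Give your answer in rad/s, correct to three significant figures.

19.9

ω₂ = 41.99 rad/s (from 401 rpm).
Differentiating the loop-closure r₂e^{iθ₂}+r₃e^{iθ₃}=r₁+r₄e^{iθ₄} gives r₂ω₂e^{iθ₂}+r₃ω₃e^{iθ₃}=r₄ω₄e^{iθ₄}.
Eliminating the other unknown: ω₃ = r₂ω₂ sin(θ₄−θ₂) / [r₃ sin(θ₃−θ₄)].
Numerator sine = +0.93544; denominator sine = +0.99933.
Result = 0.016·41.99·(+0.93544) / (0.0316·(+0.99933)) = +19.903 rad/s; magnitude 19.903 rad/s.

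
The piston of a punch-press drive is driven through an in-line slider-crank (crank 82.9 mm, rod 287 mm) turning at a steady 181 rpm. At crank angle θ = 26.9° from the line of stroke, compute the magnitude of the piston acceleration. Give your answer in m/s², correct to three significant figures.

ω = 2π·181/60 = 18.95 rad/s
x(θ) = r cosθ + √(L² − r² sin²θ); with ω constant, a = ω²·d²x/dθ².
d²x/dθ² = −r cosθ − r²(cos2θ)/√u − r⁴ sin²2θ/(4u^{3/2}),  u = L² − r² sin²θ = 0.0809622 m².
Substituting r = 0.0829 m, L = 0.287 m, θ = 26.9°: d²x/dθ² = -0.088529 m.
a = ω²·d²x/dθ² = (18.95)²·(-0.088529) = -31.805 m/s²;  |a| = 31.805 m/s².

31.8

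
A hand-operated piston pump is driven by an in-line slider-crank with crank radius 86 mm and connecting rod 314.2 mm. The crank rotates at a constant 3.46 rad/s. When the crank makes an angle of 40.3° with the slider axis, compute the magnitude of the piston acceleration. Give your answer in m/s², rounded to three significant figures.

0.837

ω = 3.46 rad/s
x(θ) = r cosθ + √(L² − r² sin²θ); with ω constant, a = ω²·d²x/dθ².
d²x/dθ² = −r cosθ − r²(cos2θ)/√u − r⁴ sin²2θ/(4u^{3/2}),  u = L² − r² sin²θ = 0.0956276 m².
Substituting r = 0.086 m, L = 0.3142 m, θ = 40.3°: d²x/dθ² = -0.069946 m.
a = ω²·d²x/dθ² = (3.46)²·(-0.069946) = -0.83736 m/s²;  |a| = 0.83736 m/s².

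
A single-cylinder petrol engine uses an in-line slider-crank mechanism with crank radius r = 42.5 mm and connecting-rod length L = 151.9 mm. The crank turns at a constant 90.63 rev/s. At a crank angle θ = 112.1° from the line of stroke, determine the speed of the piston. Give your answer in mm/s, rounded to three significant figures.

20000

ω = 2π·90.6 = 569.4 rad/s
For an in-line slider-crank, x = r cosθ + √(L² − r² sin²θ), so v = −rω sinθ·[1 + r cosθ/√(L² − r² sin²θ)].
With r = 0.0425 m, L = 0.1519 m, θ = 112.1°: √(L² − r² sin²θ) = 0.14671 m.
v = −0.0425·569.4·0.92653·[1 + 0.0425·-0.37622/0.14671] = -19.979 m/s.
|v| = 19.979 m/s = 19979 mm/s.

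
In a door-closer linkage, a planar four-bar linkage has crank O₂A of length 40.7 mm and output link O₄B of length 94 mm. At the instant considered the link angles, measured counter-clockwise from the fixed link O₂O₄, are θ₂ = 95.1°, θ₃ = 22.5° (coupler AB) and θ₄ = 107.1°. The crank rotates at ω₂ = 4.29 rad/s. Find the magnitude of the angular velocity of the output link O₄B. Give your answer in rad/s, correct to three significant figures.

ω₂ = 4.29 rad/s
Differentiating the loop-closure r₂e^{iθ₂}+r₃e^{iθ₃}=r₁+r₄e^{iθ₄} gives r₂ω₂e^{iθ₂}+r₃ω₃e^{iθ₃}=r₄ω₄e^{iθ₄}.
Eliminating the other unknown: ω₄ = r₂ω₂ sin(θ₂−θ₃) / [r₄ sin(θ₄−θ₃)].
Numerator sine = +0.95424; denominator sine = +0.99556.
Result = 0.0407·4.29·(+0.95424) / (0.094·(+0.99556)) = +1.7804 rad/s; magnitude 1.7804 rad/s.

1.78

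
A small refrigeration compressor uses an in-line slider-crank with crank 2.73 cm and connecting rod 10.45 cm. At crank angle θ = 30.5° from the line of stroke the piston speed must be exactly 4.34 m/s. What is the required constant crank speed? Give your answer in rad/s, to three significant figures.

255

For an in-line slider-crank, |v_piston| = rω|sinθ|·[1 + r cosθ/√(L² − r² sin²θ)].
With r = 0.0273 m, L = 0.1045 m, θ = 30.5°: the bracketed kinematic factor |dx/dθ| = 0.017002 m.
ω = v/|dx/dθ| = 4.34/0.017002 = 255.26 rad/s.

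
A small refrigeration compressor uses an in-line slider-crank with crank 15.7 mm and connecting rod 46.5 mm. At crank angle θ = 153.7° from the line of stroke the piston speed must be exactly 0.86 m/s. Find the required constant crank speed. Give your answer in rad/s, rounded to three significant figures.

178

For an in-line slider-crank, |v_piston| = rω|sinθ|·[1 + r cosθ/√(L² − r² sin²θ)].
With r = 0.0157 m, L = 0.0465 m, θ = 153.7°: the bracketed kinematic factor |dx/dθ| = 0.0048267 m.
ω = v/|dx/dθ| = 0.86/0.0048267 = 178.18 rad/s.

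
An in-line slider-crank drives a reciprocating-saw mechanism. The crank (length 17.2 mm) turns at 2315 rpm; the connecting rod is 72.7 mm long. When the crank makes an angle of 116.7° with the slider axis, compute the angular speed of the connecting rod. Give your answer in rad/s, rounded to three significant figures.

26.4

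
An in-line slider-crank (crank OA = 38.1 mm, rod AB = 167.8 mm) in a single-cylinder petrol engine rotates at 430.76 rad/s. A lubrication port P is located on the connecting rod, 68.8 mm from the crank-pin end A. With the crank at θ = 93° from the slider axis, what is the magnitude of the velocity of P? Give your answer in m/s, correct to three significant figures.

16.3

ω = 430.8 rad/s.  Crank-pin speed |V_A| = rω = 16.412 m/s, perpendicular to OA.
Rod angle: sinφ = −(r/L) sinθ ⇒ φ = -13.106°; ω_rod = −rω cosθ/√(L²−r²sin²θ) = +5.2557 rad/s.
V_P = V_A + ω_rod × AP, with AP = 0.0688 m along the rod.
Components: V_Px = −rω sinθ − a·ω_rod·sinφ = -16.307 m/s;  V_Py = rω cosθ + a·ω_rod·cosφ = -0.50676 m/s.
|V_P| = √(V_Px² + V_Py²) = 16.315 m/s.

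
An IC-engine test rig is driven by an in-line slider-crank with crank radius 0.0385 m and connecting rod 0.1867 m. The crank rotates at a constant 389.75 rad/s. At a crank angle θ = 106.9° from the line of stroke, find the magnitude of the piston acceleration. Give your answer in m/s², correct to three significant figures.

2720

ω = 389.8 rad/s
x(θ) = r cosθ + √(L² − r² sin²θ); with ω constant, a = ω²·d²x/dθ².
d²x/dθ² = −r cosθ − r²(cos2θ)/√u − r⁴ sin²2θ/(4u^{3/2}),  u = L² − r² sin²θ = 0.0334999 m².
Substituting r = 0.0385 m, L = 0.1867 m, θ = 106.9°: d²x/dθ² = +0.017894 m.
a = ω²·d²x/dθ² = (389.8)²·(+0.017894) = +2718.2 m/s²;  |a| = 2718.2 m/s².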